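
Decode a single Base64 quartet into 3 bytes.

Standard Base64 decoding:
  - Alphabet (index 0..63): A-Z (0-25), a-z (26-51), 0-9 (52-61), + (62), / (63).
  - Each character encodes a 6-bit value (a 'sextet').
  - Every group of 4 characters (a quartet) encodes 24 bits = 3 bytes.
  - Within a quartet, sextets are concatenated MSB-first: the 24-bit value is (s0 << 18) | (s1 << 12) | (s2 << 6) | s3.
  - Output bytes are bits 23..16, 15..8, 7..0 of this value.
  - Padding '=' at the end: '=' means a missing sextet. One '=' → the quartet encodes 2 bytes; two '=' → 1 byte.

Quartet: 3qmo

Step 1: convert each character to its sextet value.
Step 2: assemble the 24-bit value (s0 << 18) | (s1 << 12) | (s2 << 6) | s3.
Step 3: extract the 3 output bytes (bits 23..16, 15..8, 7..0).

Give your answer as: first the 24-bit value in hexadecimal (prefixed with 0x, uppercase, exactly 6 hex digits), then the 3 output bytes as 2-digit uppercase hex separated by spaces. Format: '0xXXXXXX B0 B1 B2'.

Sextets: 3=55, q=42, m=38, o=40
24-bit: (55<<18) | (42<<12) | (38<<6) | 40
      = 0xDC0000 | 0x02A000 | 0x000980 | 0x000028
      = 0xDEA9A8
Bytes: (v>>16)&0xFF=DE, (v>>8)&0xFF=A9, v&0xFF=A8

Answer: 0xDEA9A8 DE A9 A8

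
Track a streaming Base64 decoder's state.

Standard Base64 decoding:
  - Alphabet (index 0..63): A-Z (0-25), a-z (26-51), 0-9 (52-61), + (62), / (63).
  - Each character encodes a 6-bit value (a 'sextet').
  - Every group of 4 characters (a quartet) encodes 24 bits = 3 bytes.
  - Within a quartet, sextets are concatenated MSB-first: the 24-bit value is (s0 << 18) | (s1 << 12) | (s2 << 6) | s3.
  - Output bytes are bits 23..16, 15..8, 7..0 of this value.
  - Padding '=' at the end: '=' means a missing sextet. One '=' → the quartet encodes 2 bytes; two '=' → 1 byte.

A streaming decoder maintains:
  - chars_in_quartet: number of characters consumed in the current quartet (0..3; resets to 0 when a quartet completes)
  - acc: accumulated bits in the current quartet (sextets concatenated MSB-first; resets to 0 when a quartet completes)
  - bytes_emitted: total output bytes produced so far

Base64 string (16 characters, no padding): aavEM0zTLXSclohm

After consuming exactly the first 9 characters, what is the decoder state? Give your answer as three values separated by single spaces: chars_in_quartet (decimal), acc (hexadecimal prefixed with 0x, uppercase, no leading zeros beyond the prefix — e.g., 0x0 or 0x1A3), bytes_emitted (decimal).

Answer: 1 0xB 6

Derivation:
After char 0 ('a'=26): chars_in_quartet=1 acc=0x1A bytes_emitted=0
After char 1 ('a'=26): chars_in_quartet=2 acc=0x69A bytes_emitted=0
After char 2 ('v'=47): chars_in_quartet=3 acc=0x1A6AF bytes_emitted=0
After char 3 ('E'=4): chars_in_quartet=4 acc=0x69ABC4 -> emit 69 AB C4, reset; bytes_emitted=3
After char 4 ('M'=12): chars_in_quartet=1 acc=0xC bytes_emitted=3
After char 5 ('0'=52): chars_in_quartet=2 acc=0x334 bytes_emitted=3
After char 6 ('z'=51): chars_in_quartet=3 acc=0xCD33 bytes_emitted=3
After char 7 ('T'=19): chars_in_quartet=4 acc=0x334CD3 -> emit 33 4C D3, reset; bytes_emitted=6
After char 8 ('L'=11): chars_in_quartet=1 acc=0xB bytes_emitted=6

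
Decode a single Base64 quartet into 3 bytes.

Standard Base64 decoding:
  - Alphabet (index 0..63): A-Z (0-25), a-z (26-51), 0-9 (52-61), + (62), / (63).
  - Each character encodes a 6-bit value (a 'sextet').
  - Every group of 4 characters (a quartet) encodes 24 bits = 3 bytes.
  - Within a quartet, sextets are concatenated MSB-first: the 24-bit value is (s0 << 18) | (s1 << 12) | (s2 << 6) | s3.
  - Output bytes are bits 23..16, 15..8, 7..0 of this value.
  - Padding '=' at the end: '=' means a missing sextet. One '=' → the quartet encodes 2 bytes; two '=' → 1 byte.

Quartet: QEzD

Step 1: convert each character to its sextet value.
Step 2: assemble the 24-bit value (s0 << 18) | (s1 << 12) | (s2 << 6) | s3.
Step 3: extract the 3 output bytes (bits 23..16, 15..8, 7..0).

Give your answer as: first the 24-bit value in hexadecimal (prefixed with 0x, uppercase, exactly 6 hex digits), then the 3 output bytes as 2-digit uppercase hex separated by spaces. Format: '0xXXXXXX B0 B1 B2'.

Sextets: Q=16, E=4, z=51, D=3
24-bit: (16<<18) | (4<<12) | (51<<6) | 3
      = 0x400000 | 0x004000 | 0x000CC0 | 0x000003
      = 0x404CC3
Bytes: (v>>16)&0xFF=40, (v>>8)&0xFF=4C, v&0xFF=C3

Answer: 0x404CC3 40 4C C3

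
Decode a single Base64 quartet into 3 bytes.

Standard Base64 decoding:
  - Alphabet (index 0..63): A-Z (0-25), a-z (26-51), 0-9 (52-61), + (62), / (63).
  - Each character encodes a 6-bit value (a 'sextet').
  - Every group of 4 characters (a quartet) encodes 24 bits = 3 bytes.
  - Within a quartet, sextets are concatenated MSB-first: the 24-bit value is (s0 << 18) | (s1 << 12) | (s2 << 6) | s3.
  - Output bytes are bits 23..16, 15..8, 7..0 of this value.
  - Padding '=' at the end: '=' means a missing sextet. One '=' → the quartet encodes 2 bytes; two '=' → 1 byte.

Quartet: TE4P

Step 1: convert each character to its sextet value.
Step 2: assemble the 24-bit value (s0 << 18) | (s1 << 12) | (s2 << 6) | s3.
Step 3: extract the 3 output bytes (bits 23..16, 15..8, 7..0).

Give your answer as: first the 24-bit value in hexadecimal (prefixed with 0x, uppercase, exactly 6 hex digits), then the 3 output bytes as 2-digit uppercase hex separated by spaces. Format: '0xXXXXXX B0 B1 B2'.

Answer: 0x4C4E0F 4C 4E 0F

Derivation:
Sextets: T=19, E=4, 4=56, P=15
24-bit: (19<<18) | (4<<12) | (56<<6) | 15
      = 0x4C0000 | 0x004000 | 0x000E00 | 0x00000F
      = 0x4C4E0F
Bytes: (v>>16)&0xFF=4C, (v>>8)&0xFF=4E, v&0xFF=0F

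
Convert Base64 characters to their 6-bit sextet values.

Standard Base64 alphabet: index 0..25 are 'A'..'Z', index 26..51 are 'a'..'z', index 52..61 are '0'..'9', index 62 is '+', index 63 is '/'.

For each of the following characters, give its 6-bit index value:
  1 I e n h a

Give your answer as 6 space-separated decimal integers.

'1': 0..9 range, 52 + ord('1') − ord('0') = 53
'I': A..Z range, ord('I') − ord('A') = 8
'e': a..z range, 26 + ord('e') − ord('a') = 30
'n': a..z range, 26 + ord('n') − ord('a') = 39
'h': a..z range, 26 + ord('h') − ord('a') = 33
'a': a..z range, 26 + ord('a') − ord('a') = 26

Answer: 53 8 30 39 33 26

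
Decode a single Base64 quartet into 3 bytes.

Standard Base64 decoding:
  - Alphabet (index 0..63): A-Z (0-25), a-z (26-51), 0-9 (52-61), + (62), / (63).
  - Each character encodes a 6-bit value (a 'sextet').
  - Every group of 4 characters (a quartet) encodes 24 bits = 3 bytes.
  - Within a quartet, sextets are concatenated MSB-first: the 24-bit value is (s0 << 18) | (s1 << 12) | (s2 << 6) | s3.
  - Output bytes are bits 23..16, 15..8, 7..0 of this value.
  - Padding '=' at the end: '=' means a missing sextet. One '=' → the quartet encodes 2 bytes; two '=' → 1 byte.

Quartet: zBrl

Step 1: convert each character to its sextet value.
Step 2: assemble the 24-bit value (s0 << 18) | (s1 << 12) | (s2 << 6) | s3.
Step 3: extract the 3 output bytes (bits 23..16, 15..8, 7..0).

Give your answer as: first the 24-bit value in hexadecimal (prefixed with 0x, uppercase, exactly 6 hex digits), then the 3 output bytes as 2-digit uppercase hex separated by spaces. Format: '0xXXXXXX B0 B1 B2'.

Answer: 0xCC1AE5 CC 1A E5

Derivation:
Sextets: z=51, B=1, r=43, l=37
24-bit: (51<<18) | (1<<12) | (43<<6) | 37
      = 0xCC0000 | 0x001000 | 0x000AC0 | 0x000025
      = 0xCC1AE5
Bytes: (v>>16)&0xFF=CC, (v>>8)&0xFF=1A, v&0xFF=E5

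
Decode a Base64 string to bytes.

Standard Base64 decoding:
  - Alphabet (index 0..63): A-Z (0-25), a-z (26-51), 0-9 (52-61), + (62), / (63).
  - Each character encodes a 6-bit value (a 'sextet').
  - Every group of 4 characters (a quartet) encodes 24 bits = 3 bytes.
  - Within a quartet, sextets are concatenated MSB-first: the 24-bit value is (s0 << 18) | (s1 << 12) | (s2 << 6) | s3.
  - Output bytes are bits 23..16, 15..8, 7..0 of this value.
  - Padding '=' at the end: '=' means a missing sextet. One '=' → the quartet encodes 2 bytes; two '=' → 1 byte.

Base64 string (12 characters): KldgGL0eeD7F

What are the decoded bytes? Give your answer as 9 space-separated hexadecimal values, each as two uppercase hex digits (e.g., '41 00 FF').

After char 0 ('K'=10): chars_in_quartet=1 acc=0xA bytes_emitted=0
After char 1 ('l'=37): chars_in_quartet=2 acc=0x2A5 bytes_emitted=0
After char 2 ('d'=29): chars_in_quartet=3 acc=0xA95D bytes_emitted=0
After char 3 ('g'=32): chars_in_quartet=4 acc=0x2A5760 -> emit 2A 57 60, reset; bytes_emitted=3
After char 4 ('G'=6): chars_in_quartet=1 acc=0x6 bytes_emitted=3
After char 5 ('L'=11): chars_in_quartet=2 acc=0x18B bytes_emitted=3
After char 6 ('0'=52): chars_in_quartet=3 acc=0x62F4 bytes_emitted=3
After char 7 ('e'=30): chars_in_quartet=4 acc=0x18BD1E -> emit 18 BD 1E, reset; bytes_emitted=6
After char 8 ('e'=30): chars_in_quartet=1 acc=0x1E bytes_emitted=6
After char 9 ('D'=3): chars_in_quartet=2 acc=0x783 bytes_emitted=6
After char 10 ('7'=59): chars_in_quartet=3 acc=0x1E0FB bytes_emitted=6
After char 11 ('F'=5): chars_in_quartet=4 acc=0x783EC5 -> emit 78 3E C5, reset; bytes_emitted=9

Answer: 2A 57 60 18 BD 1E 78 3E C5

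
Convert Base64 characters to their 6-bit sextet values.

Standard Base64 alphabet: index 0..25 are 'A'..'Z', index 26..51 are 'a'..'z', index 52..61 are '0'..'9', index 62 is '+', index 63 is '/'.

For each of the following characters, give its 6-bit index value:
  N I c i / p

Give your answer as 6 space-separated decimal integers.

'N': A..Z range, ord('N') − ord('A') = 13
'I': A..Z range, ord('I') − ord('A') = 8
'c': a..z range, 26 + ord('c') − ord('a') = 28
'i': a..z range, 26 + ord('i') − ord('a') = 34
'/': index 63
'p': a..z range, 26 + ord('p') − ord('a') = 41

Answer: 13 8 28 34 63 41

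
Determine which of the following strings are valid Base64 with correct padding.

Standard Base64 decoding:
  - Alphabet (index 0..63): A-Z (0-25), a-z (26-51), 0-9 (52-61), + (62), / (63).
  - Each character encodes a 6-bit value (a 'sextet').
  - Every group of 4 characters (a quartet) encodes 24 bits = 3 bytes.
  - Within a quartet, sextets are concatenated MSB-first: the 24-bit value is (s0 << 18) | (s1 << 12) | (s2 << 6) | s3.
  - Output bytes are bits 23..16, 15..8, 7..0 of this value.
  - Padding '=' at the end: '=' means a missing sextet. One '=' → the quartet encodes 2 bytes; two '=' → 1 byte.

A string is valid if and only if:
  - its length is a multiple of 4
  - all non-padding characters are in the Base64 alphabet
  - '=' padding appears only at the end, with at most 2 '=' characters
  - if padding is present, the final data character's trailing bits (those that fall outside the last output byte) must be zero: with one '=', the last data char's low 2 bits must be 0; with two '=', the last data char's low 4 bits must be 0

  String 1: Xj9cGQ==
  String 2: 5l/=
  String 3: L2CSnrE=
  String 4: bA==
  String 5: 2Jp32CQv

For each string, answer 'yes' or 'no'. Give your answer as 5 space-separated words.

Answer: yes no yes yes yes

Derivation:
String 1: 'Xj9cGQ==' → valid
String 2: '5l/=' → invalid (bad trailing bits)
String 3: 'L2CSnrE=' → valid
String 4: 'bA==' → valid
String 5: '2Jp32CQv' → valid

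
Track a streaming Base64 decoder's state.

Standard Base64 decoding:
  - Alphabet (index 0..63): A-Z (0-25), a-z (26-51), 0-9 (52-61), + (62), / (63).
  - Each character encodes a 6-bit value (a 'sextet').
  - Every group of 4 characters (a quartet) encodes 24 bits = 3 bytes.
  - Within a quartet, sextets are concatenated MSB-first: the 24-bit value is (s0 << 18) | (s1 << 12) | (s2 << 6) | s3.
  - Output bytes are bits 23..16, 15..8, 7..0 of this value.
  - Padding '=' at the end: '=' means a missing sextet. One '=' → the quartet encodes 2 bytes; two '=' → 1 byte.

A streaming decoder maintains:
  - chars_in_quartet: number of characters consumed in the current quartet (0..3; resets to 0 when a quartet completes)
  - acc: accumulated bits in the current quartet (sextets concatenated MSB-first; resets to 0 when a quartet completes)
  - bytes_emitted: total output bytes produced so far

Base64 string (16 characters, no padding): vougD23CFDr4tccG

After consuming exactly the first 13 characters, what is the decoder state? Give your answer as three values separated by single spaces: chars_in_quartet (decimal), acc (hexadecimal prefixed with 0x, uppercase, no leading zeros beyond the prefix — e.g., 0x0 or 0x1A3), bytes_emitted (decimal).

Answer: 1 0x2D 9

Derivation:
After char 0 ('v'=47): chars_in_quartet=1 acc=0x2F bytes_emitted=0
After char 1 ('o'=40): chars_in_quartet=2 acc=0xBE8 bytes_emitted=0
After char 2 ('u'=46): chars_in_quartet=3 acc=0x2FA2E bytes_emitted=0
After char 3 ('g'=32): chars_in_quartet=4 acc=0xBE8BA0 -> emit BE 8B A0, reset; bytes_emitted=3
After char 4 ('D'=3): chars_in_quartet=1 acc=0x3 bytes_emitted=3
After char 5 ('2'=54): chars_in_quartet=2 acc=0xF6 bytes_emitted=3
After char 6 ('3'=55): chars_in_quartet=3 acc=0x3DB7 bytes_emitted=3
After char 7 ('C'=2): chars_in_quartet=4 acc=0xF6DC2 -> emit 0F 6D C2, reset; bytes_emitted=6
After char 8 ('F'=5): chars_in_quartet=1 acc=0x5 bytes_emitted=6
After char 9 ('D'=3): chars_in_quartet=2 acc=0x143 bytes_emitted=6
After char 10 ('r'=43): chars_in_quartet=3 acc=0x50EB bytes_emitted=6
After char 11 ('4'=56): chars_in_quartet=4 acc=0x143AF8 -> emit 14 3A F8, reset; bytes_emitted=9
After char 12 ('t'=45): chars_in_quartet=1 acc=0x2D bytes_emitted=9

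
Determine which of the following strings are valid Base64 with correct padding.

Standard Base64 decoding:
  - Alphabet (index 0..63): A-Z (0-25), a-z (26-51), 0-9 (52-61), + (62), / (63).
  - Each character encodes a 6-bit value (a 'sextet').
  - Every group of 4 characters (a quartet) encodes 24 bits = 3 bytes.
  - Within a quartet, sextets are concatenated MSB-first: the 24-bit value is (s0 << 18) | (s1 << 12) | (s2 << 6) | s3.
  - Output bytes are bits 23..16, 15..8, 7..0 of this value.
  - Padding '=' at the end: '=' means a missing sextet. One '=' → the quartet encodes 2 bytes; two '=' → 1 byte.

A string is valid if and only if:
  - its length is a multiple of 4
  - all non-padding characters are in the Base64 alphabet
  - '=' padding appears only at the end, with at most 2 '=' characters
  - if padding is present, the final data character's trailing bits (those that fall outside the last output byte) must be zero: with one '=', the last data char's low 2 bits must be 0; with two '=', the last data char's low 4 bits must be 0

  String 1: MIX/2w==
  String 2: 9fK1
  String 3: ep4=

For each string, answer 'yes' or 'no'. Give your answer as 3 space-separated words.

String 1: 'MIX/2w==' → valid
String 2: '9fK1' → valid
String 3: 'ep4=' → valid

Answer: yes yes yes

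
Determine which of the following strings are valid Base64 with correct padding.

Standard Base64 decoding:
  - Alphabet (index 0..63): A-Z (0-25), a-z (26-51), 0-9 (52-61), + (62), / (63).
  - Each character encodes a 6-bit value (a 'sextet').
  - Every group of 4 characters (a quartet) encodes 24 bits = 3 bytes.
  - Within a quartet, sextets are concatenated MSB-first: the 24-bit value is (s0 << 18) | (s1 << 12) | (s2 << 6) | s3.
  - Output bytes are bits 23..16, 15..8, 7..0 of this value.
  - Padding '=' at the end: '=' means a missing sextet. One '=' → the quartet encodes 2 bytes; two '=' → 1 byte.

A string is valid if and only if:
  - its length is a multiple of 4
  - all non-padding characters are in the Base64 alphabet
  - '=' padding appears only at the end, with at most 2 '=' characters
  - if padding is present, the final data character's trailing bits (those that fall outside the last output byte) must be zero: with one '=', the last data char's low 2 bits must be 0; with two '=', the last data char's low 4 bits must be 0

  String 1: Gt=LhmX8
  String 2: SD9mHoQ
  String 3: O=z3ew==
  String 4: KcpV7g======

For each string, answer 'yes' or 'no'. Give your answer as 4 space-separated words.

String 1: 'Gt=LhmX8' → invalid (bad char(s): ['=']; '=' in middle)
String 2: 'SD9mHoQ' → invalid (len=7 not mult of 4)
String 3: 'O=z3ew==' → invalid (bad char(s): ['=']; '=' in middle)
String 4: 'KcpV7g======' → invalid (6 pad chars (max 2))

Answer: no no no no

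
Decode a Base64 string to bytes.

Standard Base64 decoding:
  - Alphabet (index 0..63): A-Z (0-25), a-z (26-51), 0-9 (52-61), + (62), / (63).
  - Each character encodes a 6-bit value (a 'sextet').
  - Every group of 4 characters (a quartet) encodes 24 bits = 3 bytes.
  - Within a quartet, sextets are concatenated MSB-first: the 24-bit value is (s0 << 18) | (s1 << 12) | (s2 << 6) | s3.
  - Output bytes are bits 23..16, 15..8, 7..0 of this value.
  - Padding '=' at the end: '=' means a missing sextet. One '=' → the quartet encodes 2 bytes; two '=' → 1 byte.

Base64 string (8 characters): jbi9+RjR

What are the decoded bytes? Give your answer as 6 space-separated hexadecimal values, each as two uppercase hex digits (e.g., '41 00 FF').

Answer: 8D B8 BD F9 18 D1

Derivation:
After char 0 ('j'=35): chars_in_quartet=1 acc=0x23 bytes_emitted=0
After char 1 ('b'=27): chars_in_quartet=2 acc=0x8DB bytes_emitted=0
After char 2 ('i'=34): chars_in_quartet=3 acc=0x236E2 bytes_emitted=0
After char 3 ('9'=61): chars_in_quartet=4 acc=0x8DB8BD -> emit 8D B8 BD, reset; bytes_emitted=3
After char 4 ('+'=62): chars_in_quartet=1 acc=0x3E bytes_emitted=3
After char 5 ('R'=17): chars_in_quartet=2 acc=0xF91 bytes_emitted=3
After char 6 ('j'=35): chars_in_quartet=3 acc=0x3E463 bytes_emitted=3
After char 7 ('R'=17): chars_in_quartet=4 acc=0xF918D1 -> emit F9 18 D1, reset; bytes_emitted=6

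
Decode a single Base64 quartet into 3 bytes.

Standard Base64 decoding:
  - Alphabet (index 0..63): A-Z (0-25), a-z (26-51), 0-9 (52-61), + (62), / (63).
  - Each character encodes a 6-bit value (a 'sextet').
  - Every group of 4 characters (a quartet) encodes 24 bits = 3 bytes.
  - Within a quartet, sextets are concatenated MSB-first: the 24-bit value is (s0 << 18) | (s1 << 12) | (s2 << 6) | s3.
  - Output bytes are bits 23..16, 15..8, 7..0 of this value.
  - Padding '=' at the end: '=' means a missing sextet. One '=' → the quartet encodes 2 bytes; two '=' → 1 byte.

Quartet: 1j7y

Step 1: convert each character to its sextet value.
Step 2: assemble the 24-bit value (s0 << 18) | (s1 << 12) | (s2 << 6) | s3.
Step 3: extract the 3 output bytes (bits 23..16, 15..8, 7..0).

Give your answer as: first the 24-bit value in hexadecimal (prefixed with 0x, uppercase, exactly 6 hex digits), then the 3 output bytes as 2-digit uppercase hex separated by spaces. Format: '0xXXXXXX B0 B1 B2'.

Answer: 0xD63EF2 D6 3E F2

Derivation:
Sextets: 1=53, j=35, 7=59, y=50
24-bit: (53<<18) | (35<<12) | (59<<6) | 50
      = 0xD40000 | 0x023000 | 0x000EC0 | 0x000032
      = 0xD63EF2
Bytes: (v>>16)&0xFF=D6, (v>>8)&0xFF=3E, v&0xFF=F2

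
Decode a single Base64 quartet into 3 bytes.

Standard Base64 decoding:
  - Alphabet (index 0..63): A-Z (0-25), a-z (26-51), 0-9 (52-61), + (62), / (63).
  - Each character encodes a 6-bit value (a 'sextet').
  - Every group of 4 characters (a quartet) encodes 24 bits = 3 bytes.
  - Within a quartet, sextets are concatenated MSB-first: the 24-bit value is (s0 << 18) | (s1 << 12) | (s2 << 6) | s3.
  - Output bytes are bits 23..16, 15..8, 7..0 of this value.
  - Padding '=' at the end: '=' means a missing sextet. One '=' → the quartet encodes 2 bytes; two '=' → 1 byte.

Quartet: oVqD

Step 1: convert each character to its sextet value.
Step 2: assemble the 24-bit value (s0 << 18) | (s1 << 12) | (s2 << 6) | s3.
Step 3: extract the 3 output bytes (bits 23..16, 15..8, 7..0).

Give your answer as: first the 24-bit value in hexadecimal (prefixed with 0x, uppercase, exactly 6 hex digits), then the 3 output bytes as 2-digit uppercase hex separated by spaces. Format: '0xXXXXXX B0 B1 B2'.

Sextets: o=40, V=21, q=42, D=3
24-bit: (40<<18) | (21<<12) | (42<<6) | 3
      = 0xA00000 | 0x015000 | 0x000A80 | 0x000003
      = 0xA15A83
Bytes: (v>>16)&0xFF=A1, (v>>8)&0xFF=5A, v&0xFF=83

Answer: 0xA15A83 A1 5A 83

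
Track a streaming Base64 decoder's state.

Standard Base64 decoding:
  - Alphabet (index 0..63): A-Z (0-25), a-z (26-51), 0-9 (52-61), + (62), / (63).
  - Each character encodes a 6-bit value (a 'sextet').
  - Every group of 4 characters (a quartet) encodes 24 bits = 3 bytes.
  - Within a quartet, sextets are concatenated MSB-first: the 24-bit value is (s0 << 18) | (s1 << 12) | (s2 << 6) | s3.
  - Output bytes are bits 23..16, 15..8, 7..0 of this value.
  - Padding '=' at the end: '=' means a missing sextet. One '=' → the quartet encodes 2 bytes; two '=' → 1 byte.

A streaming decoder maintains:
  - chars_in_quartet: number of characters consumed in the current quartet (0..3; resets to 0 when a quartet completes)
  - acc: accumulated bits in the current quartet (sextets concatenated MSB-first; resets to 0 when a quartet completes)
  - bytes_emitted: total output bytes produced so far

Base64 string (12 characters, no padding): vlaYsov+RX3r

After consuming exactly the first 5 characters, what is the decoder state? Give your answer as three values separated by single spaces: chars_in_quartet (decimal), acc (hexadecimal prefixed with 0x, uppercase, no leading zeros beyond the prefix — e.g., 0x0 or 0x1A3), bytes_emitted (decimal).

Answer: 1 0x2C 3

Derivation:
After char 0 ('v'=47): chars_in_quartet=1 acc=0x2F bytes_emitted=0
After char 1 ('l'=37): chars_in_quartet=2 acc=0xBE5 bytes_emitted=0
After char 2 ('a'=26): chars_in_quartet=3 acc=0x2F95A bytes_emitted=0
After char 3 ('Y'=24): chars_in_quartet=4 acc=0xBE5698 -> emit BE 56 98, reset; bytes_emitted=3
After char 4 ('s'=44): chars_in_quartet=1 acc=0x2C bytes_emitted=3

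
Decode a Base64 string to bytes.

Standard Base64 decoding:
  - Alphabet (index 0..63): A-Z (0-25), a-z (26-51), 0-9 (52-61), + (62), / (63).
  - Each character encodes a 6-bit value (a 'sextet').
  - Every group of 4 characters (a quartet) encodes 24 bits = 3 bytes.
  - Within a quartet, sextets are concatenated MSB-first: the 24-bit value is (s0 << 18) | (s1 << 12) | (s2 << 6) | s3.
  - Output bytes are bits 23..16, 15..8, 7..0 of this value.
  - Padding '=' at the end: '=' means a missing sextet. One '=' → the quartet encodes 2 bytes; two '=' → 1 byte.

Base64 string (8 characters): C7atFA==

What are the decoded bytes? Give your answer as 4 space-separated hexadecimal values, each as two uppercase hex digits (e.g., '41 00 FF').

After char 0 ('C'=2): chars_in_quartet=1 acc=0x2 bytes_emitted=0
After char 1 ('7'=59): chars_in_quartet=2 acc=0xBB bytes_emitted=0
After char 2 ('a'=26): chars_in_quartet=3 acc=0x2EDA bytes_emitted=0
After char 3 ('t'=45): chars_in_quartet=4 acc=0xBB6AD -> emit 0B B6 AD, reset; bytes_emitted=3
After char 4 ('F'=5): chars_in_quartet=1 acc=0x5 bytes_emitted=3
After char 5 ('A'=0): chars_in_quartet=2 acc=0x140 bytes_emitted=3
Padding '==': partial quartet acc=0x140 -> emit 14; bytes_emitted=4

Answer: 0B B6 AD 14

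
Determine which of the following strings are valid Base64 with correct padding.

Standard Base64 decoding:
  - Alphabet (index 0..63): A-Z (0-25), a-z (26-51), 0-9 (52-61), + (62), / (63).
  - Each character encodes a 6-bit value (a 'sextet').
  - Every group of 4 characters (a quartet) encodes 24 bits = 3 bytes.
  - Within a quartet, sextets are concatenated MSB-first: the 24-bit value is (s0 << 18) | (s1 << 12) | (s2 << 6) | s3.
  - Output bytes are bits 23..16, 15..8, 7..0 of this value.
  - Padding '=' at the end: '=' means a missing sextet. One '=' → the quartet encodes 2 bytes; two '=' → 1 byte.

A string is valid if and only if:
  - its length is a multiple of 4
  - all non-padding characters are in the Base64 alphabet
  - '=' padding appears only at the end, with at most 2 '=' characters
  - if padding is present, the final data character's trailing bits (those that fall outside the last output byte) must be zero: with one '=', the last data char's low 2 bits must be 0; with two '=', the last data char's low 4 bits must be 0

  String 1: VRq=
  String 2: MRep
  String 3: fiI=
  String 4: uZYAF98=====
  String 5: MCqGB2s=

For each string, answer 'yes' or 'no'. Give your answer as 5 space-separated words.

Answer: no yes yes no yes

Derivation:
String 1: 'VRq=' → invalid (bad trailing bits)
String 2: 'MRep' → valid
String 3: 'fiI=' → valid
String 4: 'uZYAF98=====' → invalid (5 pad chars (max 2))
String 5: 'MCqGB2s=' → valid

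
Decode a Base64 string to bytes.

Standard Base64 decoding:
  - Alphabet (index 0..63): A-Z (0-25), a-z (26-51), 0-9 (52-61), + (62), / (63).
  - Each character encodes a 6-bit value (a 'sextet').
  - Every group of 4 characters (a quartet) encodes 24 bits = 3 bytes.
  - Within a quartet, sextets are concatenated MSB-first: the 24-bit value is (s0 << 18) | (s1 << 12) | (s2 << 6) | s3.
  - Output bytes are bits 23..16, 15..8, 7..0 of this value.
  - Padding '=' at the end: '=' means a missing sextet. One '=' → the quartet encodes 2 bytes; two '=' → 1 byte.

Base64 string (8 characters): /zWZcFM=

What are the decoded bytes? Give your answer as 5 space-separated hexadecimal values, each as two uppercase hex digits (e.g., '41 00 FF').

After char 0 ('/'=63): chars_in_quartet=1 acc=0x3F bytes_emitted=0
After char 1 ('z'=51): chars_in_quartet=2 acc=0xFF3 bytes_emitted=0
After char 2 ('W'=22): chars_in_quartet=3 acc=0x3FCD6 bytes_emitted=0
After char 3 ('Z'=25): chars_in_quartet=4 acc=0xFF3599 -> emit FF 35 99, reset; bytes_emitted=3
After char 4 ('c'=28): chars_in_quartet=1 acc=0x1C bytes_emitted=3
After char 5 ('F'=5): chars_in_quartet=2 acc=0x705 bytes_emitted=3
After char 6 ('M'=12): chars_in_quartet=3 acc=0x1C14C bytes_emitted=3
Padding '=': partial quartet acc=0x1C14C -> emit 70 53; bytes_emitted=5

Answer: FF 35 99 70 53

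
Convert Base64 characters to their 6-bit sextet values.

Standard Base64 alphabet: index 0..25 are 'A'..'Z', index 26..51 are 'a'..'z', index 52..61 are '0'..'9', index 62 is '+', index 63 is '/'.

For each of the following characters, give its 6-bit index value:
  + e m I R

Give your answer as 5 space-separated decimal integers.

'+': index 62
'e': a..z range, 26 + ord('e') − ord('a') = 30
'm': a..z range, 26 + ord('m') − ord('a') = 38
'I': A..Z range, ord('I') − ord('A') = 8
'R': A..Z range, ord('R') − ord('A') = 17

Answer: 62 30 38 8 17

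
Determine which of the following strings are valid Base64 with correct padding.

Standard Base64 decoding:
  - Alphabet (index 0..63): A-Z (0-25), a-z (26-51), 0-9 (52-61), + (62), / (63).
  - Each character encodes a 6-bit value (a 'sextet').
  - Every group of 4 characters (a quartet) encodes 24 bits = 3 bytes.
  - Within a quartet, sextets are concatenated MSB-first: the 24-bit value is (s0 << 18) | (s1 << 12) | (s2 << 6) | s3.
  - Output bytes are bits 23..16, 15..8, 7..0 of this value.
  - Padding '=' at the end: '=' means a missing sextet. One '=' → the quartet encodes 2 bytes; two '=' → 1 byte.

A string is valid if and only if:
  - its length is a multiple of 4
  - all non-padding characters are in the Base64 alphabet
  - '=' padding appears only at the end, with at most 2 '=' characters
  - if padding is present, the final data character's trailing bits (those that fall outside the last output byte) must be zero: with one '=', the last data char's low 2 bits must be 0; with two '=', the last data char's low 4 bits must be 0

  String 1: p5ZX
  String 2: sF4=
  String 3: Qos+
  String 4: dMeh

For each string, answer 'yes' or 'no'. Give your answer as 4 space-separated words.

String 1: 'p5ZX' → valid
String 2: 'sF4=' → valid
String 3: 'Qos+' → valid
String 4: 'dMeh' → valid

Answer: yes yes yes yes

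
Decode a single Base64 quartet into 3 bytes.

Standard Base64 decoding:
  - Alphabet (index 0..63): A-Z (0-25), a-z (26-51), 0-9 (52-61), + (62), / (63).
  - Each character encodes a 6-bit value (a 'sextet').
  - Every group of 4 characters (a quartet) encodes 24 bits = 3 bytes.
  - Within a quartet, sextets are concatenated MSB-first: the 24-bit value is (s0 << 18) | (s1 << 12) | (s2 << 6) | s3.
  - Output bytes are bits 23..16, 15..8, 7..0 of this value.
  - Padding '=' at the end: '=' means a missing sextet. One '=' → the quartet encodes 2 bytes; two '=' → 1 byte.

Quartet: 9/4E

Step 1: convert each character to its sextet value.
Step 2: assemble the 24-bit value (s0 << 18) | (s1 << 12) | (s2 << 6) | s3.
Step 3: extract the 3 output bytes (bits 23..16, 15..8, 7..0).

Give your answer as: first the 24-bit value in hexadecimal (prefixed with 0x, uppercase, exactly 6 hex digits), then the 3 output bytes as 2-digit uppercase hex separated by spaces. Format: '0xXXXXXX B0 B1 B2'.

Sextets: 9=61, /=63, 4=56, E=4
24-bit: (61<<18) | (63<<12) | (56<<6) | 4
      = 0xF40000 | 0x03F000 | 0x000E00 | 0x000004
      = 0xF7FE04
Bytes: (v>>16)&0xFF=F7, (v>>8)&0xFF=FE, v&0xFF=04

Answer: 0xF7FE04 F7 FE 04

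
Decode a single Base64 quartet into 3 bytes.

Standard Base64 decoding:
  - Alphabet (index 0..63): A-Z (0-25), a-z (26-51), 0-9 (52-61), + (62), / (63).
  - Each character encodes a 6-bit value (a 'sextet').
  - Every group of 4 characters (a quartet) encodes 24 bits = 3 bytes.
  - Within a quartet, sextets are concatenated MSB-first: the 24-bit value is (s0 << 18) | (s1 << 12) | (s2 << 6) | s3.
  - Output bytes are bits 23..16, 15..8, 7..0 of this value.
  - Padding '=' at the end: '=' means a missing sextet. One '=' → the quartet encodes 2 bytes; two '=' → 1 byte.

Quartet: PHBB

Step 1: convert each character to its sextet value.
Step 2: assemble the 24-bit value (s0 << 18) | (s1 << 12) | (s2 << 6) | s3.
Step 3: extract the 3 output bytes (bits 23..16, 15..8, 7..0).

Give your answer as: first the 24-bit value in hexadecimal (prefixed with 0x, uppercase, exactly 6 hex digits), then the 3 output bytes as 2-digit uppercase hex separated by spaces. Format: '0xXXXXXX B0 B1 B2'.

Sextets: P=15, H=7, B=1, B=1
24-bit: (15<<18) | (7<<12) | (1<<6) | 1
      = 0x3C0000 | 0x007000 | 0x000040 | 0x000001
      = 0x3C7041
Bytes: (v>>16)&0xFF=3C, (v>>8)&0xFF=70, v&0xFF=41

Answer: 0x3C7041 3C 70 41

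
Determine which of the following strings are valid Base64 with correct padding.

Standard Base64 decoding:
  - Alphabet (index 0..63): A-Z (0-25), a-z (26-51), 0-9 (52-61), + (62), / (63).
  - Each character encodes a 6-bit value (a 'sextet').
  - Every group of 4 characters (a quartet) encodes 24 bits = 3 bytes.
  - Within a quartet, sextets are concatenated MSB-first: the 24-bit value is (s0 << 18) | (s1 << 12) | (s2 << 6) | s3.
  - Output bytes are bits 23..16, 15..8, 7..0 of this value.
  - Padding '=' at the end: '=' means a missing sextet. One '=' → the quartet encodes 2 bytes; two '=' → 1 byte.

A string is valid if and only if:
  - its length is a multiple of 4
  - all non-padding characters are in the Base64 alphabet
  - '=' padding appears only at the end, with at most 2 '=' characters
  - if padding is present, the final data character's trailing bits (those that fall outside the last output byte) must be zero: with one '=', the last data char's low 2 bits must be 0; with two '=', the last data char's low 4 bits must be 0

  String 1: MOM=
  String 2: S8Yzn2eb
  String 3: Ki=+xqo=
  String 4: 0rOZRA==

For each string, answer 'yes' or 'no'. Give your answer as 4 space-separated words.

Answer: yes yes no yes

Derivation:
String 1: 'MOM=' → valid
String 2: 'S8Yzn2eb' → valid
String 3: 'Ki=+xqo=' → invalid (bad char(s): ['=']; '=' in middle)
String 4: '0rOZRA==' → valid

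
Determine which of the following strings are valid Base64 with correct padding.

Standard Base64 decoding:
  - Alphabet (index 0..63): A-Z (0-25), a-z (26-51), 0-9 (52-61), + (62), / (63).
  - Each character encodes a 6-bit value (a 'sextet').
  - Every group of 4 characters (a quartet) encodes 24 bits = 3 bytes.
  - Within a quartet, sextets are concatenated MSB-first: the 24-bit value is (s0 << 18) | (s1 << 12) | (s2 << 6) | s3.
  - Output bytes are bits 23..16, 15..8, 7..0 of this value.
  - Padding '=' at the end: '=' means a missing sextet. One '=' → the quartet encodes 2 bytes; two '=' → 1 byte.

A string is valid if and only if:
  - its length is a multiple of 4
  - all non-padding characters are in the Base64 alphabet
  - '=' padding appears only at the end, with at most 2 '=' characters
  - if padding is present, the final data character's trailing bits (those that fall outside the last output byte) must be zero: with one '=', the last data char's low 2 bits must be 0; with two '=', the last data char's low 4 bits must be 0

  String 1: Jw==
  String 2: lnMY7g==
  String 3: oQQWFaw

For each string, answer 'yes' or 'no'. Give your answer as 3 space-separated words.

Answer: yes yes no

Derivation:
String 1: 'Jw==' → valid
String 2: 'lnMY7g==' → valid
String 3: 'oQQWFaw' → invalid (len=7 not mult of 4)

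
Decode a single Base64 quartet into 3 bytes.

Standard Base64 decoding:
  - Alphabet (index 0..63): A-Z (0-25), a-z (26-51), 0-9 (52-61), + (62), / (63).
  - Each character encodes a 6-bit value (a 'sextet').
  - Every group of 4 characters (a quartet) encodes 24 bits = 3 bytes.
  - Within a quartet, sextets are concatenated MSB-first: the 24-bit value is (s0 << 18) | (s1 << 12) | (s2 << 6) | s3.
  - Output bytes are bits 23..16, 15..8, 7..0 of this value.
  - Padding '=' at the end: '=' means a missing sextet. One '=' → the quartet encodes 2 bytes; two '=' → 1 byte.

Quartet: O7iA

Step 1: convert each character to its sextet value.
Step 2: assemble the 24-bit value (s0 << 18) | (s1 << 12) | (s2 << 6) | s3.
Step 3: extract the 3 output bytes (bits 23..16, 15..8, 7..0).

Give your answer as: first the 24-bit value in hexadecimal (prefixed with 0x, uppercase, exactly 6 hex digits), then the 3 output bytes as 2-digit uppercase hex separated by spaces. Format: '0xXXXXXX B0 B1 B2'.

Sextets: O=14, 7=59, i=34, A=0
24-bit: (14<<18) | (59<<12) | (34<<6) | 0
      = 0x380000 | 0x03B000 | 0x000880 | 0x000000
      = 0x3BB880
Bytes: (v>>16)&0xFF=3B, (v>>8)&0xFF=B8, v&0xFF=80

Answer: 0x3BB880 3B B8 80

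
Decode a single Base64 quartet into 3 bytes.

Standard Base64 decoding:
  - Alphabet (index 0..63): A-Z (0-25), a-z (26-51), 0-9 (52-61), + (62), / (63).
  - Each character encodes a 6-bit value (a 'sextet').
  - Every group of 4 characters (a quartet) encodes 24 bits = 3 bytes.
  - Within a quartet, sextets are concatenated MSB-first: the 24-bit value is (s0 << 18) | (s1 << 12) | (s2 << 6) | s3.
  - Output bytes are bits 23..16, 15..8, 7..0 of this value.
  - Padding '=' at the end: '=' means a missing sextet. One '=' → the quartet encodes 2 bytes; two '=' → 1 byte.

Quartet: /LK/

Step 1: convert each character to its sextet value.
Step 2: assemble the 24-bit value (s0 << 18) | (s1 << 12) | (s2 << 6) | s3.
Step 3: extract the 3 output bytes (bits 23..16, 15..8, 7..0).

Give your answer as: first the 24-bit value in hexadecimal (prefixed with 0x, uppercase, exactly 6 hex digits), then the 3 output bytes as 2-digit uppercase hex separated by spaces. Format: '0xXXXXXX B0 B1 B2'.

Sextets: /=63, L=11, K=10, /=63
24-bit: (63<<18) | (11<<12) | (10<<6) | 63
      = 0xFC0000 | 0x00B000 | 0x000280 | 0x00003F
      = 0xFCB2BF
Bytes: (v>>16)&0xFF=FC, (v>>8)&0xFF=B2, v&0xFF=BF

Answer: 0xFCB2BF FC B2 BF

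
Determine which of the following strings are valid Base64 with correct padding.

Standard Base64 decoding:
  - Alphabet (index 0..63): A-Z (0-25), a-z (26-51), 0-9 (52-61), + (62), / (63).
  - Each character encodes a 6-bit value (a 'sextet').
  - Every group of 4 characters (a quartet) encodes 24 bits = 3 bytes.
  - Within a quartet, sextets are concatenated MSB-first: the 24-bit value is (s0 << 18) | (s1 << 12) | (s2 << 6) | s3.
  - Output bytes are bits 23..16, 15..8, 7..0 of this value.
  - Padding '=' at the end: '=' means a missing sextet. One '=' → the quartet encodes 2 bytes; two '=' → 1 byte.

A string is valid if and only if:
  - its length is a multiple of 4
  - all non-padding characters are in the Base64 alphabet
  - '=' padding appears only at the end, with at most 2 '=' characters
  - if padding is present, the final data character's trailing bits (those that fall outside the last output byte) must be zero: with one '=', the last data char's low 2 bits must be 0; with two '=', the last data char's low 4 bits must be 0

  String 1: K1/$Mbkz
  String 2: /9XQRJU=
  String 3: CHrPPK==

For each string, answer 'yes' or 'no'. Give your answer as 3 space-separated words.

String 1: 'K1/$Mbkz' → invalid (bad char(s): ['$'])
String 2: '/9XQRJU=' → valid
String 3: 'CHrPPK==' → invalid (bad trailing bits)

Answer: no yes no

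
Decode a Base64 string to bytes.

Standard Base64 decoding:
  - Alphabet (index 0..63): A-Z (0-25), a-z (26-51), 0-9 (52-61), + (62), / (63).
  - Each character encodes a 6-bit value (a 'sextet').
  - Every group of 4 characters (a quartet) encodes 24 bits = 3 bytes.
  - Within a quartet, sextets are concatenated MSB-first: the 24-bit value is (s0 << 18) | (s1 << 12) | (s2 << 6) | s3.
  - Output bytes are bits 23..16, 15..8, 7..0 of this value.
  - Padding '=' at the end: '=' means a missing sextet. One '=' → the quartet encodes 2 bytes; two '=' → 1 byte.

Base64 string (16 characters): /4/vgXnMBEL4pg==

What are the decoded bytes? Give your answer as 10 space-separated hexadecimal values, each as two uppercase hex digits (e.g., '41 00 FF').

After char 0 ('/'=63): chars_in_quartet=1 acc=0x3F bytes_emitted=0
After char 1 ('4'=56): chars_in_quartet=2 acc=0xFF8 bytes_emitted=0
After char 2 ('/'=63): chars_in_quartet=3 acc=0x3FE3F bytes_emitted=0
After char 3 ('v'=47): chars_in_quartet=4 acc=0xFF8FEF -> emit FF 8F EF, reset; bytes_emitted=3
After char 4 ('g'=32): chars_in_quartet=1 acc=0x20 bytes_emitted=3
After char 5 ('X'=23): chars_in_quartet=2 acc=0x817 bytes_emitted=3
After char 6 ('n'=39): chars_in_quartet=3 acc=0x205E7 bytes_emitted=3
After char 7 ('M'=12): chars_in_quartet=4 acc=0x8179CC -> emit 81 79 CC, reset; bytes_emitted=6
After char 8 ('B'=1): chars_in_quartet=1 acc=0x1 bytes_emitted=6
After char 9 ('E'=4): chars_in_quartet=2 acc=0x44 bytes_emitted=6
After char 10 ('L'=11): chars_in_quartet=3 acc=0x110B bytes_emitted=6
After char 11 ('4'=56): chars_in_quartet=4 acc=0x442F8 -> emit 04 42 F8, reset; bytes_emitted=9
After char 12 ('p'=41): chars_in_quartet=1 acc=0x29 bytes_emitted=9
After char 13 ('g'=32): chars_in_quartet=2 acc=0xA60 bytes_emitted=9
Padding '==': partial quartet acc=0xA60 -> emit A6; bytes_emitted=10

Answer: FF 8F EF 81 79 CC 04 42 F8 A6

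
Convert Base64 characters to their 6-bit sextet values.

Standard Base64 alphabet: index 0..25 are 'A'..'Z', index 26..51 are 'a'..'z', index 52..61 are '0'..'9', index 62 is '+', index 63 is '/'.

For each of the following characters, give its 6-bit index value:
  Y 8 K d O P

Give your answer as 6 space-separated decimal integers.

'Y': A..Z range, ord('Y') − ord('A') = 24
'8': 0..9 range, 52 + ord('8') − ord('0') = 60
'K': A..Z range, ord('K') − ord('A') = 10
'd': a..z range, 26 + ord('d') − ord('a') = 29
'O': A..Z range, ord('O') − ord('A') = 14
'P': A..Z range, ord('P') − ord('A') = 15

Answer: 24 60 10 29 14 15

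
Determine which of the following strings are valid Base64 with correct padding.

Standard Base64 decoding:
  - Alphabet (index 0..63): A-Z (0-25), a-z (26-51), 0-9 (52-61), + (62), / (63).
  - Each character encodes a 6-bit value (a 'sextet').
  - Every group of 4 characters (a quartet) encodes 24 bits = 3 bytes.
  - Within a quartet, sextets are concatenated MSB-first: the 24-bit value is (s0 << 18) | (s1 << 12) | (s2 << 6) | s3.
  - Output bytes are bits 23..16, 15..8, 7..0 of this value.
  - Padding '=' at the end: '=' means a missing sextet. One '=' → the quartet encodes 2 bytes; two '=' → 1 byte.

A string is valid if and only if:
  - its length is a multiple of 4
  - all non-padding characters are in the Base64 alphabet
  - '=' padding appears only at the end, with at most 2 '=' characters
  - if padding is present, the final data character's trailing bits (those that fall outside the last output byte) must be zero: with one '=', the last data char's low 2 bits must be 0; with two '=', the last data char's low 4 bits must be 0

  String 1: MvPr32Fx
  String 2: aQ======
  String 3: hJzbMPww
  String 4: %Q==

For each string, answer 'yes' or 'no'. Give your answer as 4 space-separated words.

Answer: yes no yes no

Derivation:
String 1: 'MvPr32Fx' → valid
String 2: 'aQ======' → invalid (6 pad chars (max 2))
String 3: 'hJzbMPww' → valid
String 4: '%Q==' → invalid (bad char(s): ['%'])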